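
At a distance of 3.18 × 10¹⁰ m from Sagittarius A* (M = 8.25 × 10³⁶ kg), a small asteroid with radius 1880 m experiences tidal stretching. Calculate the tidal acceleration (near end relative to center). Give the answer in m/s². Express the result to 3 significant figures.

6.44 × 10⁻² m/s²

Δa = 2GMr/d³
   = 2 × (6.674 × 10⁻¹¹) × (8.25 × 10³⁶) × (1880) / (3.18 × 10¹⁰)³
   = 6.44 × 10⁻² m/s²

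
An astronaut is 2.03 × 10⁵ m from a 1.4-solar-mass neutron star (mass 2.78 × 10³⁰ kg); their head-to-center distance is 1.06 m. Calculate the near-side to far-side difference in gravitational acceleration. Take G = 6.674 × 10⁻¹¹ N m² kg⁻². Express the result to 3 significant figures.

Δa = 4GMr/d³
   = 4 × (6.674 × 10⁻¹¹) × (2.78 × 10³⁰) × (1.06) / (2.03 × 10⁵)³
   = 9.40 × 10⁴ m/s²

9.40 × 10⁴ m/s²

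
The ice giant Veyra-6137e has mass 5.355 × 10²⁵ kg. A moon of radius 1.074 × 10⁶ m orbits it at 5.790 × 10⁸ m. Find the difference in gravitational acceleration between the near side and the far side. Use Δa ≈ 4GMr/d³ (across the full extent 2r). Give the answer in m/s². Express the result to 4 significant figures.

Δa = 4GMr/d³
   = 4 × (6.674 × 10⁻¹¹) × (5.355 × 10²⁵) × (1.074 × 10⁶) / (5.790 × 10⁸)³
   = 7.910 × 10⁻⁵ m/s²

7.910 × 10⁻⁵ m/s²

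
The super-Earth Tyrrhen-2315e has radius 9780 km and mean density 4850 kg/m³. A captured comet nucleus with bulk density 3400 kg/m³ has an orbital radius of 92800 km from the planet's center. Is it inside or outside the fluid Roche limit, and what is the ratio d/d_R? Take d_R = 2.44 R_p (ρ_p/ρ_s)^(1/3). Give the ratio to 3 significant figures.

d_R = 2.44 × (9780 km) × (4850/3400)^(1/3) = 26860 km
d/d_R = (92800) / (26860) = 3.45
Since d/d_R > 1, the body is outside the Roche limit.

outside; d/d_R ≈ 3.45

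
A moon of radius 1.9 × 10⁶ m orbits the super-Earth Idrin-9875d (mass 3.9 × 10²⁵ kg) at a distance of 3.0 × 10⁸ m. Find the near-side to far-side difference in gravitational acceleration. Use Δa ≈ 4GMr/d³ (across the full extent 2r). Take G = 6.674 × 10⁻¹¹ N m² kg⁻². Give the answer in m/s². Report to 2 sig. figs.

Δa = 4GMr/d³
   = 4 × (6.674 × 10⁻¹¹) × (3.9 × 10²⁵) × (1.9 × 10⁶) / (3.0 × 10⁸)³
   = 7.3 × 10⁻⁴ m/s²

7.3 × 10⁻⁴ m/s²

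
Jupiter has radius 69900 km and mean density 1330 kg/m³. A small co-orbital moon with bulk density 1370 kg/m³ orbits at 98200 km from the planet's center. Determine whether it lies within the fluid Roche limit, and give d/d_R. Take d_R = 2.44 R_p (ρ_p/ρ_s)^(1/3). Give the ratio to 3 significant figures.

d_R = 2.44 × (69900 km) × (1330/1370)^(1/3) = 1.689 × 10⁵ km
d/d_R = (98200) / (1.689 × 10⁵) = 0.581
Since d/d_R < 1, the body is inside the Roche limit.

inside; d/d_R ≈ 0.581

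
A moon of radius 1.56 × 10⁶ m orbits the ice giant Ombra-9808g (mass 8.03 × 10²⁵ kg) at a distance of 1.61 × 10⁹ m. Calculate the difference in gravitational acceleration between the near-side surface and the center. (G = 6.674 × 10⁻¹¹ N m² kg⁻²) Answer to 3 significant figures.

4.01 × 10⁻⁶ m/s²

Since r ≪ d, expand the inverse-square field across one radius to get the leading 2GMr/d³ term.
Δg = 2GMr/d³
   = 2 × (6.674 × 10⁻¹¹) × (8.03 × 10²⁵) × (1.56 × 10⁶) / (1.61 × 10⁹)³
   = 4.01 × 10⁻⁶ m/s²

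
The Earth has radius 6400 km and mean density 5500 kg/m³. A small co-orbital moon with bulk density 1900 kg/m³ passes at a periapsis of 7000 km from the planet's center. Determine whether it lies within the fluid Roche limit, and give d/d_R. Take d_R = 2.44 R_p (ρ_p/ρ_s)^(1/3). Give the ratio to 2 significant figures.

d_R = 2.44 × (6400 km) × (5500/1900)^(1/3) = 22260 km
d/d_R = (7000) / (22260) = 0.31
Since d/d_R < 1, the body is inside the Roche limit.

inside; d/d_R ≈ 0.31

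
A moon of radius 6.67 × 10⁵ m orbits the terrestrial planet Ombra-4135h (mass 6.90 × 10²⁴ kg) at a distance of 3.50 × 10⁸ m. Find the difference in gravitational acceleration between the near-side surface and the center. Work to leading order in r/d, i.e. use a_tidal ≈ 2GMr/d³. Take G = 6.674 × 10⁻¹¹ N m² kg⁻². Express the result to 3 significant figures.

Δg = 2GMr/d³
   = 2 × (6.674 × 10⁻¹¹) × (6.90 × 10²⁴) × (6.67 × 10⁵) / (3.50 × 10⁸)³
   = 1.43 × 10⁻⁵ m/s²

1.43 × 10⁻⁵ m/s²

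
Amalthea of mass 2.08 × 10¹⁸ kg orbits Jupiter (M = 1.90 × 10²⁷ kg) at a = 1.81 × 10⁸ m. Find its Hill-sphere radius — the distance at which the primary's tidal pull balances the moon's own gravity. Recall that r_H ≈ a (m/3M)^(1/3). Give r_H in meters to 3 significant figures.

r_H ≈ a (m/3M)^(1/3)
    = (1.81 × 10⁸) × (2.08 × 10¹⁸ / (3 × 1.90 × 10²⁷))^(1/3)
    = 1.29 × 10⁵ m

1.29 × 10⁵ m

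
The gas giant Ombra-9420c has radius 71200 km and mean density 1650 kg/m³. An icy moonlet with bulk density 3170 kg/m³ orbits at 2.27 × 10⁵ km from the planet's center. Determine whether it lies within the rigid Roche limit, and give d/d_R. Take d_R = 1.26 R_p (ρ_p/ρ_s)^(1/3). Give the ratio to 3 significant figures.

outside; d/d_R ≈ 3.15

d_R = 1.26 × (71200 km) × (1650/3170)^(1/3) = 72160 km
d/d_R = (2.27 × 10⁵) / (72160) = 3.15
Since d/d_R > 1, the body is outside the Roche limit.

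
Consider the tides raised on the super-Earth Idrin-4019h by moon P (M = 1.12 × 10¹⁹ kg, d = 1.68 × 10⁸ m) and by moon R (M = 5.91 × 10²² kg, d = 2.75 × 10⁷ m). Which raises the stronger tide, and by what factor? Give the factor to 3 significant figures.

Compare M/d³ for the two perturbers:
Moon P: (1.12 × 10¹⁹) / (1.68 × 10⁸)³ = 2.362 × 10⁻⁶
Moon R: (5.91 × 10²²) / (2.75 × 10⁷)³ = 2.842
Ratio (larger/smaller) = 1.20 × 10⁶

Moon R, by a factor of ≈ 1.20 × 10⁶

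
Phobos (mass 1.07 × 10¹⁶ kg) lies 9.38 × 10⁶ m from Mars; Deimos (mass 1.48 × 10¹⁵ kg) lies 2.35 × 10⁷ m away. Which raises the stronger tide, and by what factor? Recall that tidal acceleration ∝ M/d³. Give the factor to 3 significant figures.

Tidal acceleration ∝ M/d³, so compare M/d³ for each.
Phobos: (1.07 × 10¹⁶) / (9.38 × 10⁶)³ = 1.297 × 10⁻⁵
Deimos: (1.48 × 10¹⁵) / (2.35 × 10⁷)³ = 1.140 × 10⁻⁷
Ratio (larger/smaller) = 114

Phobos, by a factor of ≈ 114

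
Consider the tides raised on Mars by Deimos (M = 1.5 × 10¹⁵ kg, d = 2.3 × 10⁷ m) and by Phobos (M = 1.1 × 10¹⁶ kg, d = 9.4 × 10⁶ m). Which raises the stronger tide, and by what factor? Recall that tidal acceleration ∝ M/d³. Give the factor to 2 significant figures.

Phobos, by a factor of ≈ 110

The tide-raising term goes as M/d³ (the gradient of a 1/d² field).
Deimos: (1.5 × 10¹⁵) / (2.3 × 10⁷)³ = 1.233 × 10⁻⁷
Phobos: (1.1 × 10¹⁶) / (9.4 × 10⁶)³ = 1.324 × 10⁻⁵
Ratio (larger/smaller) = 110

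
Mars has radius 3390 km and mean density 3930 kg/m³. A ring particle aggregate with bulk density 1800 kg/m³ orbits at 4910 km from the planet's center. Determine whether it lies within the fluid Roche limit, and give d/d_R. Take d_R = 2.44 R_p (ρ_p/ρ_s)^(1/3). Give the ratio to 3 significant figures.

inside; d/d_R ≈ 0.458

d_R = 2.44 × (3390 km) × (3930/1800)^(1/3) = 10730 km
d/d_R = (4910) / (10730) = 0.458
Since d/d_R < 1, the body is inside the Roche limit.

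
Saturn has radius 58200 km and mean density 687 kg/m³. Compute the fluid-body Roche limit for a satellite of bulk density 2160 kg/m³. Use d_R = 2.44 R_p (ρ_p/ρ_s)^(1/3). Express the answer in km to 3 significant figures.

96900 km

d_R = 2.44 × 58200 km × (687/2160)^(1/3)
    = 96900 km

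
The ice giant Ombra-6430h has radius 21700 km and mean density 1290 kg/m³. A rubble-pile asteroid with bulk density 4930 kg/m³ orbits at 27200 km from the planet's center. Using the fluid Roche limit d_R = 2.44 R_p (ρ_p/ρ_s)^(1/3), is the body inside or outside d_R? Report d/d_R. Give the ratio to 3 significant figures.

d_R = 2.44 × (21700 km) × (1290/4930)^(1/3) = 33870 km
d/d_R = (27200) / (33870) = 0.803
Since d/d_R < 1, the body is inside the Roche limit.

inside; d/d_R ≈ 0.803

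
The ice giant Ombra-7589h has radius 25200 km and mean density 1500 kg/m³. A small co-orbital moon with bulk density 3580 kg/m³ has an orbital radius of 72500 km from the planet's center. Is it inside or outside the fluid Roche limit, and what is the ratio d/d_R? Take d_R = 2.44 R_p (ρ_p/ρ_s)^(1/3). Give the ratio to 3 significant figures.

d_R = 2.44 × (25200 km) × (1500/3580)^(1/3) = 46010 km
d/d_R = (72500) / (46010) = 1.58
Since d/d_R > 1, the body is outside the Roche limit.

outside; d/d_R ≈ 1.58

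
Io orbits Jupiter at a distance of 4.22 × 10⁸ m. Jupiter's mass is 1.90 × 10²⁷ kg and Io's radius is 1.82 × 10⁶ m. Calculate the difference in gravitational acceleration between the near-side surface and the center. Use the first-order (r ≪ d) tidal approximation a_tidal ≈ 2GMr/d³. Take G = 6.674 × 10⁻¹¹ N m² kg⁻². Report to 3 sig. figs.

6.14 × 10⁻³ m/s²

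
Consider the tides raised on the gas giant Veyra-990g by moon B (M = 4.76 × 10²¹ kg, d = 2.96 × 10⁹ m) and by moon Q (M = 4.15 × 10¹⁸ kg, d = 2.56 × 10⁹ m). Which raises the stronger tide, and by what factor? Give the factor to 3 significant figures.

Tidal stretch scales as M/d³; compute that for each body.
Moon B: (4.76 × 10²¹) / (2.96 × 10⁹)³ = 1.835 × 10⁻⁷
Moon Q: (4.15 × 10¹⁸) / (2.56 × 10⁹)³ = 2.474 × 10⁻¹⁰
Ratio (larger/smaller) = 742

Moon B, by a factor of ≈ 742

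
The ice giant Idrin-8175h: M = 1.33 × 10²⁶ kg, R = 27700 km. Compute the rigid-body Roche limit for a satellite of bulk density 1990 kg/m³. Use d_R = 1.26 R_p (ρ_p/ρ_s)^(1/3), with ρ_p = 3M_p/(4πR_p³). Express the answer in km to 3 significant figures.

31700 km

ρ_p = 3M_p/(4πR_p³) = 3 × (1.33 × 10²⁶) / (4π × (2.77 × 10⁷ m)³) = 1490 kg/m³
d_R = 1.26 × 27700 km × (1490/1990)^(1/3)
    = 31700 km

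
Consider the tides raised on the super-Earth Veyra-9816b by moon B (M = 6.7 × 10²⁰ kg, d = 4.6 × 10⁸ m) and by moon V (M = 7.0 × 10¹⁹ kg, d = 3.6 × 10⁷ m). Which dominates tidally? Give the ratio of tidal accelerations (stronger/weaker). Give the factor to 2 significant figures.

The tide-raising term goes as M/d³ (the gradient of a 1/d² field).
Moon B: (6.7 × 10²⁰) / (4.6 × 10⁸)³ = 6.883 × 10⁻⁶
Moon V: (7.0 × 10¹⁹) / (3.6 × 10⁷)³ = 1.500 × 10⁻³
Ratio (larger/smaller) = 220

Moon V, by a factor of ≈ 220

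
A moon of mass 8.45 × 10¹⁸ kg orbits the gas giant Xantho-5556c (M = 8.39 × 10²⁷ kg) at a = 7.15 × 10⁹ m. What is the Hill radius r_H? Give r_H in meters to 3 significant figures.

r_H ≈ a (m/3M)^(1/3)
    = (7.15 × 10⁹) × (8.45 × 10¹⁸ / (3 × 8.39 × 10²⁷))^(1/3)
    = 4.97 × 10⁶ m

4.97 × 10⁶ m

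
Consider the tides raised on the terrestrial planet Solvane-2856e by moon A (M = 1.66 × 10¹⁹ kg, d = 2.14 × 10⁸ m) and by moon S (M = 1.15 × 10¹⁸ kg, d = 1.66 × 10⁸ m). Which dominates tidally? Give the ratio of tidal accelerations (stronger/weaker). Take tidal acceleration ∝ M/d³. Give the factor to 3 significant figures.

Moon A, by a factor of ≈ 6.74

The tide-raising term goes as M/d³ (the gradient of a 1/d² field).
Moon A: (1.66 × 10¹⁹) / (2.14 × 10⁸)³ = 1.694 × 10⁻⁶
Moon S: (1.15 × 10¹⁸) / (1.66 × 10⁸)³ = 2.514 × 10⁻⁷
Ratio (larger/smaller) = 6.74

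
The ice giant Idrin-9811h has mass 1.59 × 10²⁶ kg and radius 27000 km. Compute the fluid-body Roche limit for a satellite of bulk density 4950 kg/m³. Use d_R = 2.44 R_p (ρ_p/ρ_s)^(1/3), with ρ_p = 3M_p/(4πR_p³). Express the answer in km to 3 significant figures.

48100 km

ρ_p = 3M_p/(4πR_p³) = 3 × (1.59 × 10²⁶) / (4π × (2.70 × 10⁷ m)³) = 1930 kg/m³
d_R = 2.44 × 27000 km × (1930/4950)^(1/3)
    = 48100 km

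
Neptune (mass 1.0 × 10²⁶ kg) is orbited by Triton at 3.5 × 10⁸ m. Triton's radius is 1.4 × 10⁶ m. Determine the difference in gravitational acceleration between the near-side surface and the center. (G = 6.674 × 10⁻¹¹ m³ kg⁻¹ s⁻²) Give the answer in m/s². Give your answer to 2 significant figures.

Δg = 2GMr/d³
   = 2 × (6.674 × 10⁻¹¹) × (1.0 × 10²⁶) × (1.4 × 10⁶) / (3.5 × 10⁸)³
   = 4.4 × 10⁻⁴ m/s²

4.4 × 10⁻⁴ m/s²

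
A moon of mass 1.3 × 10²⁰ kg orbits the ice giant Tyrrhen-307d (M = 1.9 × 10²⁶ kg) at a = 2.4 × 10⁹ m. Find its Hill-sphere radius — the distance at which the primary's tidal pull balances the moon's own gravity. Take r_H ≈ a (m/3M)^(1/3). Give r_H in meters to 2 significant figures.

1.5 × 10⁷ m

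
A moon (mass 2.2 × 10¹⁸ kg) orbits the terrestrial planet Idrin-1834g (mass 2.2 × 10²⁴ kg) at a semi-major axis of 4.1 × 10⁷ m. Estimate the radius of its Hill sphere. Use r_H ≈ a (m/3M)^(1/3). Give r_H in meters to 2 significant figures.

r_H ≈ a (m/3M)^(1/3)
    = (4.1 × 10⁷) × (2.2 × 10¹⁸ / (3 × 2.2 × 10²⁴))^(1/3)
    = 2.8 × 10⁵ m

2.8 × 10⁵ m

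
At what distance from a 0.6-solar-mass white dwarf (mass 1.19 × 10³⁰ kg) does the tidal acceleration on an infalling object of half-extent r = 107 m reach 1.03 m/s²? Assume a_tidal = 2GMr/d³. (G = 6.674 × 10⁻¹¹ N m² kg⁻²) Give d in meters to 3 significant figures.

2GMr/d³ = a_tidal  ⇒  d = (2GMr / a_tidal)^(1/3)
d = (2 × 6.674×10⁻¹¹ × (1.19 × 10³⁰) × (107) / (1.03))^(1/3)
  = 2.55 × 10⁷ m

2.55 × 10⁷ m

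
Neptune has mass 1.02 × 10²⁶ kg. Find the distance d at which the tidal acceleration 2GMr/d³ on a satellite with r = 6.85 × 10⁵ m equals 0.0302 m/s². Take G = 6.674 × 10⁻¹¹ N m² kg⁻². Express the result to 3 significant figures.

6.76 × 10⁷ m

2GMr/d³ = a_tidal  ⇒  d = (2GMr / a_tidal)^(1/3)
d = (2 × 6.674×10⁻¹¹ × (1.02 × 10²⁶) × (6.85 × 10⁵) / (0.0302))^(1/3)
  = 6.76 × 10⁷ m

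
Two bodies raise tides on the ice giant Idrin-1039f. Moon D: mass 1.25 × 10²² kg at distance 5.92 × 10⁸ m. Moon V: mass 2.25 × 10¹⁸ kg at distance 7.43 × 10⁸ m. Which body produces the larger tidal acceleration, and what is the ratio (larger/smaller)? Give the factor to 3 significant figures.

Tidal acceleration ∝ M/d³, so compare M/d³ for each.
Moon D: (1.25 × 10²²) / (5.92 × 10⁸)³ = 6.025 × 10⁻⁵
Moon V: (2.25 × 10¹⁸) / (7.43 × 10⁸)³ = 5.485 × 10⁻⁹
Ratio (larger/smaller) = 11000

Moon D, by a factor of ≈ 11000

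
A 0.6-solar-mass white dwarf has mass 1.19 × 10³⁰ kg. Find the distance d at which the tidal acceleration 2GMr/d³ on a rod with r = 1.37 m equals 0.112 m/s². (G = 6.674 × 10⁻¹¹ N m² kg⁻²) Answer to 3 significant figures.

2GMr/d³ = a_tidal  ⇒  d = (2GMr / a_tidal)^(1/3)
d = (2 × 6.674×10⁻¹¹ × (1.19 × 10³⁰) × (1.37) / (0.112))^(1/3)
  = 1.25 × 10⁷ m

1.25 × 10⁷ m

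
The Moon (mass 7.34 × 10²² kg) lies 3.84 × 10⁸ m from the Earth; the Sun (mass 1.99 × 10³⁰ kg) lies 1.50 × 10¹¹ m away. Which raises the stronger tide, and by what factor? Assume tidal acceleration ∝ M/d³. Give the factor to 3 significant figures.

The Moon, by a factor of ≈ 2.20

Tidal stretch scales as M/d³; compute that for each body.
The Moon: (7.34 × 10²²) / (3.84 × 10⁸)³ = 1.296 × 10⁻³
The Sun: (1.99 × 10³⁰) / (1.50 × 10¹¹)³ = 5.896 × 10⁻⁴
Ratio (larger/smaller) = 2.20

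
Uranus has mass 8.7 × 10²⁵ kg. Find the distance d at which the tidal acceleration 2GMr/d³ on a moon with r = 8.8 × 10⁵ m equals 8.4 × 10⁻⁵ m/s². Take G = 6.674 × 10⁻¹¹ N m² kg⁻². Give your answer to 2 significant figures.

2GMr/d³ = a_tidal  ⇒  d = (2GMr / a_tidal)^(1/3)
d = (2 × 6.674×10⁻¹¹ × (8.7 × 10²⁵) × (8.8 × 10⁵) / (8.4 × 10⁻⁵))^(1/3)
  = 5.0 × 10⁸ m

5.0 × 10⁸ m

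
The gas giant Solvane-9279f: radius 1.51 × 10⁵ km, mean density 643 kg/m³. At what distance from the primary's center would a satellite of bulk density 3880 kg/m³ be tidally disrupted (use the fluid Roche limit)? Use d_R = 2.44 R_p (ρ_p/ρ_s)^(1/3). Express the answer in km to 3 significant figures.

d_R = 2.44 × 1.51 × 10⁵ km × (643/3880)^(1/3)
    = 2.02 × 10⁵ km

2.02 × 10⁵ km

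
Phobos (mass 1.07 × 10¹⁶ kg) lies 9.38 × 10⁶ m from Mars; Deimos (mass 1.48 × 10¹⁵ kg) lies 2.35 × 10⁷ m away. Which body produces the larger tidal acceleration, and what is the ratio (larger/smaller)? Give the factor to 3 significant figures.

Phobos, by a factor of ≈ 114

The tide-raising term goes as M/d³ (the gradient of a 1/d² field).
Phobos: (1.07 × 10¹⁶) / (9.38 × 10⁶)³ = 1.297 × 10⁻⁵
Deimos: (1.48 × 10¹⁵) / (2.35 × 10⁷)³ = 1.140 × 10⁻⁷
Ratio (larger/smaller) = 114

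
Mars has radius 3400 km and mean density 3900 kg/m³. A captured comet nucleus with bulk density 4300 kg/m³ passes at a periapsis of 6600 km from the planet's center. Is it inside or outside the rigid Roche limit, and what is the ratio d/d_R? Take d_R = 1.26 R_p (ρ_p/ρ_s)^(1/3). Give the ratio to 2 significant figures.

d_R = 1.26 × (3400 km) × (3900/4300)^(1/3) = 4147 km
d/d_R = (6600) / (4147) = 1.6
Since d/d_R > 1, the body is outside the Roche limit.

outside; d/d_R ≈ 1.6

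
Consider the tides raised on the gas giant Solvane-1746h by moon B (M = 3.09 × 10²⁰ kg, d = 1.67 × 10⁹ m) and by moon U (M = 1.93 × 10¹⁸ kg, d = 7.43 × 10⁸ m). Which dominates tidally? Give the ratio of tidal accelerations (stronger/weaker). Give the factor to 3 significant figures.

Tidal acceleration ∝ M/d³, so compare M/d³ for each.
Moon B: (3.09 × 10²⁰) / (1.67 × 10⁹)³ = 6.635 × 10⁻⁸
Moon U: (1.93 × 10¹⁸) / (7.43 × 10⁸)³ = 4.705 × 10⁻⁹
Ratio (larger/smaller) = 14.1

Moon B, by a factor of ≈ 14.1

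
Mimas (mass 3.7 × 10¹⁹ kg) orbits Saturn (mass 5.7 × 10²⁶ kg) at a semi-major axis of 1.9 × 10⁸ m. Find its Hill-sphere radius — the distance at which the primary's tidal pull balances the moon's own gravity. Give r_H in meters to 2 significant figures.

r_H ≈ a (m/3M)^(1/3)
    = (1.9 × 10⁸) × (3.7 × 10¹⁹ / (3 × 5.7 × 10²⁶))^(1/3)
    = 5.3 × 10⁵ m

5.3 × 10⁵ m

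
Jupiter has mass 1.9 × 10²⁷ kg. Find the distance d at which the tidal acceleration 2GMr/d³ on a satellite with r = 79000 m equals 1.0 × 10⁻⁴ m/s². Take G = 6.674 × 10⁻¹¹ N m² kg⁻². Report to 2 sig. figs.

5.9 × 10⁸ m

2GMr/d³ = a_tidal  ⇒  d = (2GMr / a_tidal)^(1/3)
d = (2 × 6.674×10⁻¹¹ × (1.9 × 10²⁷) × (79000) / (1.0 × 10⁻⁴))^(1/3)
  = 5.9 × 10⁸ m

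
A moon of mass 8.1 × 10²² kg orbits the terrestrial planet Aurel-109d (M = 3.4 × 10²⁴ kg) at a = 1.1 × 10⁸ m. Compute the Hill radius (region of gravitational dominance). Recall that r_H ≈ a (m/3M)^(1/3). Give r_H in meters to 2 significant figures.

2.2 × 10⁷ m

r_H ≈ a (m/3M)^(1/3)
    = (1.1 × 10⁸) × (8.1 × 10²² / (3 × 3.4 × 10²⁴))^(1/3)
    = 2.2 × 10⁷ m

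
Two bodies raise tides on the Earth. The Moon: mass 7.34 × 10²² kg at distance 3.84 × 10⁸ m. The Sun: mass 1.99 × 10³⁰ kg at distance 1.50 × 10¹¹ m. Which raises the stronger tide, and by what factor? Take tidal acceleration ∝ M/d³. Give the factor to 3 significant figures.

The Moon, by a factor of ≈ 2.20

The tide-raising term goes as M/d³ (the gradient of a 1/d² field).
The Moon: (7.34 × 10²²) / (3.84 × 10⁸)³ = 1.296 × 10⁻³
The Sun: (1.99 × 10³⁰) / (1.50 × 10¹¹)³ = 5.896 × 10⁻⁴
Ratio (larger/smaller) = 2.20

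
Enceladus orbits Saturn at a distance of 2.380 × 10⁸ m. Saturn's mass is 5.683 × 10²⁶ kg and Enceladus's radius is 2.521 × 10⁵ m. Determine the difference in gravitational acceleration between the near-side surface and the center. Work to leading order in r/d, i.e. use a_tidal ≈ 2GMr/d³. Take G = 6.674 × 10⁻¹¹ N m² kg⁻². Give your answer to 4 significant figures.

1.419 × 10⁻³ m/s²

The tidal stretch is the gradient of GM/d² times the body's extent r, hence the 1/d³ dependence.
Δg = 2GMr/d³
   = 2 × (6.674 × 10⁻¹¹) × (5.683 × 10²⁶) × (2.521 × 10⁵) / (2.380 × 10⁸)³
   = 1.419 × 10⁻³ m/s²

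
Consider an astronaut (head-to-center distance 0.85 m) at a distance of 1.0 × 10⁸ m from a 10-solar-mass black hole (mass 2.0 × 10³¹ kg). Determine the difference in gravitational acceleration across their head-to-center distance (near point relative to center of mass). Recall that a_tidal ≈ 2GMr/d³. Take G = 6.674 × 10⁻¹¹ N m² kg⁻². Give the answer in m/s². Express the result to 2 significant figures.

Δg = 2GMr/d³
   = 2 × (6.674 × 10⁻¹¹) × (2.0 × 10³¹) × (0.85) / (1.0 × 10⁸)³
   = 2.3 × 10⁻³ m/s²

2.3 × 10⁻³ m/s²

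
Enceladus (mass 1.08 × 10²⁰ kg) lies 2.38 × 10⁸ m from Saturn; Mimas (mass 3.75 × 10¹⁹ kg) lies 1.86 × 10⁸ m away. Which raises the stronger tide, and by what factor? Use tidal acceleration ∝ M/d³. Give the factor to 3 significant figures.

Tidal stretch scales as M/d³; compute that for each body.
Enceladus: (1.08 × 10²⁰) / (2.38 × 10⁸)³ = 8.011 × 10⁻⁶
Mimas: (3.75 × 10¹⁹) / (1.86 × 10⁸)³ = 5.828 × 10⁻⁶
Ratio (larger/smaller) = 1.37

Enceladus, by a factor of ≈ 1.37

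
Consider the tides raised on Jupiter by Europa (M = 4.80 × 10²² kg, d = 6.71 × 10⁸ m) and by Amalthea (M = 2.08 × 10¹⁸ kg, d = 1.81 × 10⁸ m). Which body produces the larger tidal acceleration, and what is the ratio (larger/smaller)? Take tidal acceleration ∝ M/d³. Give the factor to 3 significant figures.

Tidal stretch scales as M/d³; compute that for each body.
Europa: (4.80 × 10²²) / (6.71 × 10⁸)³ = 1.589 × 10⁻⁴
Amalthea: (2.08 × 10¹⁸) / (1.81 × 10⁸)³ = 3.508 × 10⁻⁷
Ratio (larger/smaller) = 453

Europa, by a factor of ≈ 453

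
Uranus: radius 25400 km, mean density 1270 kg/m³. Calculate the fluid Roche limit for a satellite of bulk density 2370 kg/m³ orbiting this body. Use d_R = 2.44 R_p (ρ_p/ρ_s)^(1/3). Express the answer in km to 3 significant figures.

d_R = 2.44 × 25400 km × (1270/2370)^(1/3)
    = 50300 km

50300 km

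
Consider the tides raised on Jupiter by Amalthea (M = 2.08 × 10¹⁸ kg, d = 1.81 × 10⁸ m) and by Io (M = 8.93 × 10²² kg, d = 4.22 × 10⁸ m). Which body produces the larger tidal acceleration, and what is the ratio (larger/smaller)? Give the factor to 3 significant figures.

Io, by a factor of ≈ 3390

Compare M/d³ for the two perturbers:
Amalthea: (2.08 × 10¹⁸) / (1.81 × 10⁸)³ = 3.508 × 10⁻⁷
Io: (8.93 × 10²²) / (4.22 × 10⁸)³ = 1.188 × 10⁻³
Ratio (larger/smaller) = 3390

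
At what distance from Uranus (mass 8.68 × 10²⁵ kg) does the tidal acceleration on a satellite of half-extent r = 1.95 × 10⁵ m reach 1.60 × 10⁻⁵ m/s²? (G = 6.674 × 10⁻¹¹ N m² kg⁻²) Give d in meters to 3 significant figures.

2GMr/d³ = a_tidal  ⇒  d = (2GMr / a_tidal)^(1/3)
d = (2 × 6.674×10⁻¹¹ × (8.68 × 10²⁵) × (1.95 × 10⁵) / (1.60 × 10⁻⁵))^(1/3)
  = 5.21 × 10⁸ m

5.21 × 10⁸ m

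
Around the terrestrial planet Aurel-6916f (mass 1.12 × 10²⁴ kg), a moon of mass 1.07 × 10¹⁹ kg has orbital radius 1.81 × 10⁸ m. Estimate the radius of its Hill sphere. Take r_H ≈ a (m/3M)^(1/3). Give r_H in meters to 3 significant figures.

2.66 × 10⁶ m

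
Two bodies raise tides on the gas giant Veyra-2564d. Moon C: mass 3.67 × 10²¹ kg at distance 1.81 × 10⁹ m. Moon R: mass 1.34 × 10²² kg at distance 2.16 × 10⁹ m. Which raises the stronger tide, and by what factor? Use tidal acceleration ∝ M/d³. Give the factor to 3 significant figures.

Tidal stretch scales as M/d³; compute that for each body.
Moon C: (3.67 × 10²¹) / (1.81 × 10⁹)³ = 6.189 × 10⁻⁷
Moon R: (1.34 × 10²²) / (2.16 × 10⁹)³ = 1.330 × 10⁻⁶
Ratio (larger/smaller) = 2.15

Moon R, by a factor of ≈ 2.15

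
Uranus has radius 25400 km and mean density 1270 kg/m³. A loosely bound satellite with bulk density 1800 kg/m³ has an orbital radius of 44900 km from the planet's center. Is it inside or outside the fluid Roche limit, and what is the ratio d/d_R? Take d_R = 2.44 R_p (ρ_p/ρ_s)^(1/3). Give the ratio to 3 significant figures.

inside; d/d_R ≈ 0.814

d_R = 2.44 × (25400 km) × (1270/1800)^(1/3) = 55170 km
d/d_R = (44900) / (55170) = 0.814
Since d/d_R < 1, the body is inside the Roche limit.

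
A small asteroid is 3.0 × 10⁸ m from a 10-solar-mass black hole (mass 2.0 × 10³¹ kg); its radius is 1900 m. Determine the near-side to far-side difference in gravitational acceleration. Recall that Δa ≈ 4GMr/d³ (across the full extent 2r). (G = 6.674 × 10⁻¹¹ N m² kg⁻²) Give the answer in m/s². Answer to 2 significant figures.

Δg = 4GMr/d³
   = 4 × (6.674 × 10⁻¹¹) × (2.0 × 10³¹) × (1900) / (3.0 × 10⁸)³
   = 3.8 × 10⁻¹ m/s²

3.8 × 10⁻¹ m/s²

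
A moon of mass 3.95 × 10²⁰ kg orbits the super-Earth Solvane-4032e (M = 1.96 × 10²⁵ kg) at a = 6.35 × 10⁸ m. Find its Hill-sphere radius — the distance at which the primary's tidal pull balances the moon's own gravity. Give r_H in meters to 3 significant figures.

1.20 × 10⁷ m

r_H ≈ a (m/3M)^(1/3)
    = (6.35 × 10⁸) × (3.95 × 10²⁰ / (3 × 1.96 × 10²⁵))^(1/3)
    = 1.20 × 10⁷ m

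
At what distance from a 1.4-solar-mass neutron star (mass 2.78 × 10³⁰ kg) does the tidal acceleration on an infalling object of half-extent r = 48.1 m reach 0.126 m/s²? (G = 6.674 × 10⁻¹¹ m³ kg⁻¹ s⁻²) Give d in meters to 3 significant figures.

5.21 × 10⁷ m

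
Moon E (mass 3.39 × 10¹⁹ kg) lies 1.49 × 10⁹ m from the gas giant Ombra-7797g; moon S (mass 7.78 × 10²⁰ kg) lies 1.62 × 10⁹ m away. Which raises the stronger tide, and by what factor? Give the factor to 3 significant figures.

Moon S, by a factor of ≈ 17.9

Tidal acceleration ∝ M/d³, so compare M/d³ for each.
Moon E: (3.39 × 10¹⁹) / (1.49 × 10⁹)³ = 1.025 × 10⁻⁸
Moon S: (7.78 × 10²⁰) / (1.62 × 10⁹)³ = 1.830 × 10⁻⁷
Ratio (larger/smaller) = 17.9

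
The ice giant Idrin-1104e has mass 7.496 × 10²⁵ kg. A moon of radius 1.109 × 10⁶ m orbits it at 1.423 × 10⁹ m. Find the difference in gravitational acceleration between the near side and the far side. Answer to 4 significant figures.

7.702 × 10⁻⁶ m/s²

Δg = 4GMr/d³
   = 4 × (6.674 × 10⁻¹¹) × (7.496 × 10²⁵) × (1.109 × 10⁶) / (1.423 × 10⁹)³
   = 7.702 × 10⁻⁶ m/s²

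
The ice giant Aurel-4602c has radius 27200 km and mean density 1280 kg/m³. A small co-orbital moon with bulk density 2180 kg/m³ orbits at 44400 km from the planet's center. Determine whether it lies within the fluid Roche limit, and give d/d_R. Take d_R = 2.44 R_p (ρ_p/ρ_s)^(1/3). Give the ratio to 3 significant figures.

inside; d/d_R ≈ 0.799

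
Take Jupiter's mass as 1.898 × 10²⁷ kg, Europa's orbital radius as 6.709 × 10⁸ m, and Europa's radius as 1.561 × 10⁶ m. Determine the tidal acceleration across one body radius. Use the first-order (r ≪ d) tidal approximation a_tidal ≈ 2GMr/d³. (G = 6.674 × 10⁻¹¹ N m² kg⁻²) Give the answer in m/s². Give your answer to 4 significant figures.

1.310 × 10⁻³ m/s²

Differencing GM/(d−r)² and GM/d² to first order in r/d gives 2GMr/d³.
Δa = 2GMr/d³
   = 2 × (6.674 × 10⁻¹¹) × (1.898 × 10²⁷) × (1.561 × 10⁶) / (6.709 × 10⁸)³
   = 1.310 × 10⁻³ m/s²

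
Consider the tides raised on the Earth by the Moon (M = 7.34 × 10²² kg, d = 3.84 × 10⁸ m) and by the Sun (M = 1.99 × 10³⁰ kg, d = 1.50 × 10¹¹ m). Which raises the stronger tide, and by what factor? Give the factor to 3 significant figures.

The Moon, by a factor of ≈ 2.20

Compare M/d³ for the two perturbers:
The Moon: (7.34 × 10²²) / (3.84 × 10⁸)³ = 1.296 × 10⁻³
The Sun: (1.99 × 10³⁰) / (1.50 × 10¹¹)³ = 5.896 × 10⁻⁴
Ratio (larger/smaller) = 2.20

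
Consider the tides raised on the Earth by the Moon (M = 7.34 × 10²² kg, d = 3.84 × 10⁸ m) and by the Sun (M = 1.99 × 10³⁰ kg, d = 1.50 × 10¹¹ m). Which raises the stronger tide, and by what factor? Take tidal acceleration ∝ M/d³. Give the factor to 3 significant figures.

The Moon, by a factor of ≈ 2.20

Tidal stretch scales as M/d³; compute that for each body.
The Moon: (7.34 × 10²²) / (3.84 × 10⁸)³ = 1.296 × 10⁻³
The Sun: (1.99 × 10³⁰) / (1.50 × 10¹¹)³ = 5.896 × 10⁻⁴
Ratio (larger/smaller) = 2.20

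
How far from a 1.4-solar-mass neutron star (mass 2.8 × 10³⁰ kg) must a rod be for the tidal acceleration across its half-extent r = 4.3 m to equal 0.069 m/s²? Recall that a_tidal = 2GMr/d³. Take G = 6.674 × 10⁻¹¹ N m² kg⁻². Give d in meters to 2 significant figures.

2.9 × 10⁷ m

2GMr/d³ = a_tidal  ⇒  d = (2GMr / a_tidal)^(1/3)
d = (2 × 6.674×10⁻¹¹ × (2.8 × 10³⁰) × (4.3) / (0.069))^(1/3)
  = 2.9 × 10⁷ m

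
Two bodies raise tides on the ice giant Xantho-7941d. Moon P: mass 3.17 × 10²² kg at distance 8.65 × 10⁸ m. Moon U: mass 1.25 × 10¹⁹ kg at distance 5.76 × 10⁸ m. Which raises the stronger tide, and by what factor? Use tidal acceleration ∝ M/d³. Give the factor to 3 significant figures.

Compare M/d³ for the two perturbers:
Moon P: (3.17 × 10²²) / (8.65 × 10⁸)³ = 4.898 × 10⁻⁵
Moon U: (1.25 × 10¹⁹) / (5.76 × 10⁸)³ = 6.541 × 10⁻⁸
Ratio (larger/smaller) = 749

Moon P, by a factor of ≈ 749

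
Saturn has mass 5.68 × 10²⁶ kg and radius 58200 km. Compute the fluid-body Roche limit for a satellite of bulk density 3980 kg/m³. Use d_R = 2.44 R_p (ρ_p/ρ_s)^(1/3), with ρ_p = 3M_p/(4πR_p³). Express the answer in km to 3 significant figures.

79100 km

ρ_p = 3M_p/(4πR_p³) = 3 × (5.68 × 10²⁶) / (4π × (5.82 × 10⁷ m)³) = 688 kg/m³
d_R = 2.44 × 58200 km × (688/3980)^(1/3)
    = 79100 km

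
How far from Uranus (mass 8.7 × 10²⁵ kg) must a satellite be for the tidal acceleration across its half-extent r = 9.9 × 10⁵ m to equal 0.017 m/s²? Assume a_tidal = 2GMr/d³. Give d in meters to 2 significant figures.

2GMr/d³ = a_tidal  ⇒  d = (2GMr / a_tidal)^(1/3)
d = (2 × 6.674×10⁻¹¹ × (8.7 × 10²⁵) × (9.9 × 10⁵) / (0.017))^(1/3)
  = 8.8 × 10⁷ m

8.8 × 10⁷ m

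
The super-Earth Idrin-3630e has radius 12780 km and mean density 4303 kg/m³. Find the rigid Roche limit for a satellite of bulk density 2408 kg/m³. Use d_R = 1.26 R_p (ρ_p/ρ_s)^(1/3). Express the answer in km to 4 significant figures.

19540 km

d_R = 1.26 × 12780 km × (4303/2408)^(1/3)
    = 19540 km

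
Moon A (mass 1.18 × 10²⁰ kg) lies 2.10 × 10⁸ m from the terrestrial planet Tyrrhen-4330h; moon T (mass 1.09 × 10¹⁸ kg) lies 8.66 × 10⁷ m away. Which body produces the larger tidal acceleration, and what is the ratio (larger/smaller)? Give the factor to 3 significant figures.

Moon A, by a factor of ≈ 7.59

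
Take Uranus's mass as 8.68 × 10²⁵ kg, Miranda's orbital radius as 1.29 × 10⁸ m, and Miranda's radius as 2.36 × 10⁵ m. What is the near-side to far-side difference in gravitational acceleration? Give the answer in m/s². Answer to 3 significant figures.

2.55 × 10⁻³ m/s²

The field gradient is 2GM/d³; across the full diameter 2r the difference is 4GMr/d³.
Δg = 4GMr/d³
   = 4 × (6.674 × 10⁻¹¹) × (8.68 × 10²⁵) × (2.36 × 10⁵) / (1.29 × 10⁸)³
   = 2.55 × 10⁻³ m/s²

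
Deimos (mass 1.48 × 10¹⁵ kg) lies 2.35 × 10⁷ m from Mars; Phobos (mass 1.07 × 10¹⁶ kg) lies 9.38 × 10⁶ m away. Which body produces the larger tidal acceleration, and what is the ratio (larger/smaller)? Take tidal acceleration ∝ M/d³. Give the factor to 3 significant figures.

Compare M/d³ for the two perturbers:
Deimos: (1.48 × 10¹⁵) / (2.35 × 10⁷)³ = 1.140 × 10⁻⁷
Phobos: (1.07 × 10¹⁶) / (9.38 × 10⁶)³ = 1.297 × 10⁻⁵
Ratio (larger/smaller) = 114

Phobos, by a factor of ≈ 114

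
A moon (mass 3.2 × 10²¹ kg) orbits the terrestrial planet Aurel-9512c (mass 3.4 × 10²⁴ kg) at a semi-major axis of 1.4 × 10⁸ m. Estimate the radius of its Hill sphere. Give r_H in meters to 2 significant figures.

9.5 × 10⁶ m

r_H ≈ a (m/3M)^(1/3)
    = (1.4 × 10⁸) × (3.2 × 10²¹ / (3 × 3.4 × 10²⁴))^(1/3)
    = 9.5 × 10⁶ m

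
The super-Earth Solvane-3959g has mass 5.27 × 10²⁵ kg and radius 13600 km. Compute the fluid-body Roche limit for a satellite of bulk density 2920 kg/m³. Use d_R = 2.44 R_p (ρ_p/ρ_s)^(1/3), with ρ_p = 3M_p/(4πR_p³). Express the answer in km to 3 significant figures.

39700 km

ρ_p = 3M_p/(4πR_p³) = 3 × (5.27 × 10²⁵) / (4π × (1.36 × 10⁷ m)³) = 5000 kg/m³
d_R = 2.44 × 13600 km × (5000/2920)^(1/3)
    = 39700 km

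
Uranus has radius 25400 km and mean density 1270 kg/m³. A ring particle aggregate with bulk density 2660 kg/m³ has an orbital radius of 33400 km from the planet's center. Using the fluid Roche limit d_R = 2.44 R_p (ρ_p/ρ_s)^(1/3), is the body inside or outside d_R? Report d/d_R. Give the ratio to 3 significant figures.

inside; d/d_R ≈ 0.690

d_R = 2.44 × (25400 km) × (1270/2660)^(1/3) = 48440 km
d/d_R = (33400) / (48440) = 0.690
Since d/d_R < 1, the body is inside the Roche limit.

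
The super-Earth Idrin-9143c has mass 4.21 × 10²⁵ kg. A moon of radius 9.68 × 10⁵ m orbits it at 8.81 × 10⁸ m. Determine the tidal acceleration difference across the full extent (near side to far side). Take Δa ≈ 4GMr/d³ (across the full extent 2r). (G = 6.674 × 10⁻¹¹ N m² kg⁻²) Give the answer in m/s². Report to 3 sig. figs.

a_tidal = 4GMr/d³
        = 4 × (6.674 × 10⁻¹¹) × (4.21 × 10²⁵) × (9.68 × 10⁵) / (8.81 × 10⁸)³
        = 1.59 × 10⁻⁵ m/s²

1.59 × 10⁻⁵ m/s²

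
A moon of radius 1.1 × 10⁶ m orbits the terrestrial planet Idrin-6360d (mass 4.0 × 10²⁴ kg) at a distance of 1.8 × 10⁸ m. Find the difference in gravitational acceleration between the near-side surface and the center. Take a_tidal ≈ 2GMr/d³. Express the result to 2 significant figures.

Δa = 2GMr/d³
   = 2 × (6.674 × 10⁻¹¹) × (4.0 × 10²⁴) × (1.1 × 10⁶) / (1.8 × 10⁸)³
   = 1.0 × 10⁻⁴ m/s²

1.0 × 10⁻⁴ m/s²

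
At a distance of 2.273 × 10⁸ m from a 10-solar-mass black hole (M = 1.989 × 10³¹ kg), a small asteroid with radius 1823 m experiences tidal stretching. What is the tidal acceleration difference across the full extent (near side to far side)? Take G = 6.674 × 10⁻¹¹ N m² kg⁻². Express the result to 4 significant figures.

8.243 × 10⁻¹ m/s²

Δg = 4GMr/d³
   = 4 × (6.674 × 10⁻¹¹) × (1.989 × 10³¹) × (1823) / (2.273 × 10⁸)³
   = 8.243 × 10⁻¹ m/s²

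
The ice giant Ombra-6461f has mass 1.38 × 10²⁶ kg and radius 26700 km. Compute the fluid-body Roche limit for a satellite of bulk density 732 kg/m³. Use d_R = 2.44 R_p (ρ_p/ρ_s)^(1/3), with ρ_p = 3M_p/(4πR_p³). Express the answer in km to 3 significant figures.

86800 km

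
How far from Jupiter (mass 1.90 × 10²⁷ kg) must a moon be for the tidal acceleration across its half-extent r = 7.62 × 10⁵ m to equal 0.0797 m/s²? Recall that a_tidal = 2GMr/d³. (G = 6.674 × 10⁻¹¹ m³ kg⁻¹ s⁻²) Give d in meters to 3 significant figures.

2GMr/d³ = a_tidal  ⇒  d = (2GMr / a_tidal)^(1/3)
d = (2 × 6.674×10⁻¹¹ × (1.90 × 10²⁷) × (7.62 × 10⁵) / (0.0797))^(1/3)
  = 1.34 × 10⁸ m

1.34 × 10⁸ m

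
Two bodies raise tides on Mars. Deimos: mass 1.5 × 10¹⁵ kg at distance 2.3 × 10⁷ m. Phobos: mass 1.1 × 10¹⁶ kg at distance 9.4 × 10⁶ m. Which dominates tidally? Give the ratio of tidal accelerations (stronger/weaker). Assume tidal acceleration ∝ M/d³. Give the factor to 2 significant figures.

Phobos, by a factor of ≈ 110

Tidal stretch scales as M/d³; compute that for each body.
Deimos: (1.5 × 10¹⁵) / (2.3 × 10⁷)³ = 1.233 × 10⁻⁷
Phobos: (1.1 × 10¹⁶) / (9.4 × 10⁶)³ = 1.324 × 10⁻⁵
Ratio (larger/smaller) = 110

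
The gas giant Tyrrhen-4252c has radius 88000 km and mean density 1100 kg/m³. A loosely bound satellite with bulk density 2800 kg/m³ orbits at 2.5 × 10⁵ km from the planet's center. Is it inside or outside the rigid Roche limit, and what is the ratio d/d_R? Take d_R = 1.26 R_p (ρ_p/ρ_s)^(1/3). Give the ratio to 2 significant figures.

outside; d/d_R ≈ 3.1

d_R = 1.26 × (88000 km) × (1100/2800)^(1/3) = 81210 km
d/d_R = (2.5 × 10⁵) / (81210) = 3.1
Since d/d_R > 1, the body is outside the Roche limit.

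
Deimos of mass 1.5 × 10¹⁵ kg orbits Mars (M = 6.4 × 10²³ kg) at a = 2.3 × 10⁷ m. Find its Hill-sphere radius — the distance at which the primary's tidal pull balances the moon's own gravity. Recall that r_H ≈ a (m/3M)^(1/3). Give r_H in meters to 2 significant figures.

2.1 × 10⁴ m

r_H ≈ a (m/3M)^(1/3)
    = (2.3 × 10⁷) × (1.5 × 10¹⁵ / (3 × 6.4 × 10²³))^(1/3)
    = 2.1 × 10⁴ m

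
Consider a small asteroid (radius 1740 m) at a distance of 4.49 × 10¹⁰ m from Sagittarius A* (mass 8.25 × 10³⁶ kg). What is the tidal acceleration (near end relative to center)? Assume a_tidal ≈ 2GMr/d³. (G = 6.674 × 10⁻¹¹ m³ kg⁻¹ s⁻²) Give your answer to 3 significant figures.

2.12 × 10⁻² m/s²

The tidal stretch is the gradient of GM/d² times the body's extent r, hence the 1/d³ dependence.
Δa = 2GMr/d³
   = 2 × (6.674 × 10⁻¹¹) × (8.25 × 10³⁶) × (1740) / (4.49 × 10¹⁰)³
   = 2.12 × 10⁻² m/s²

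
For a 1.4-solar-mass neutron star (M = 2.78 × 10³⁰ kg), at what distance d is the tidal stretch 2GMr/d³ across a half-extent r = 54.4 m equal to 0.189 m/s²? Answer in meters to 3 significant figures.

2GMr/d³ = a_tidal  ⇒  d = (2GMr / a_tidal)^(1/3)
d = (2 × 6.674×10⁻¹¹ × (2.78 × 10³⁰) × (54.4) / (0.189))^(1/3)
  = 4.74 × 10⁷ m

4.74 × 10⁷ m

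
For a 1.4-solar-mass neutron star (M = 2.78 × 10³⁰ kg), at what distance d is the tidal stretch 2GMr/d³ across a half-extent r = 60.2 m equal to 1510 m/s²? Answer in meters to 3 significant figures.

2GMr/d³ = a_tidal  ⇒  d = (2GMr / a_tidal)^(1/3)
d = (2 × 6.674×10⁻¹¹ × (2.78 × 10³⁰) × (60.2) / (1510))^(1/3)
  = 2.45 × 10⁶ m

2.45 × 10⁶ m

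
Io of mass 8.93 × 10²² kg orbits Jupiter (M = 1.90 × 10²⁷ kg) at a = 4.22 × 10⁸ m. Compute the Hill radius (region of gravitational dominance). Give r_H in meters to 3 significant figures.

r_H ≈ a (m/3M)^(1/3)
    = (4.22 × 10⁸) × (8.93 × 10²² / (3 × 1.90 × 10²⁷))^(1/3)
    = 1.06 × 10⁷ m

1.06 × 10⁷ m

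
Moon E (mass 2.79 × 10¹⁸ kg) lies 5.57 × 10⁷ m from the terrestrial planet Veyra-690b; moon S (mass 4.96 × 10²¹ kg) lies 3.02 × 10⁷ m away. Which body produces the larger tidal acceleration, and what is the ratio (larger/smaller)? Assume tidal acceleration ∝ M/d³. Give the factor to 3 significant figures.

Moon S, by a factor of ≈ 11200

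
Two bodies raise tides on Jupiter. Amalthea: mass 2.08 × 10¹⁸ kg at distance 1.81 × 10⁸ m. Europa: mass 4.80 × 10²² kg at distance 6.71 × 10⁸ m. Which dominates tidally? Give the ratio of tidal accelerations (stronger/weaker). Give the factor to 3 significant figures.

Europa, by a factor of ≈ 453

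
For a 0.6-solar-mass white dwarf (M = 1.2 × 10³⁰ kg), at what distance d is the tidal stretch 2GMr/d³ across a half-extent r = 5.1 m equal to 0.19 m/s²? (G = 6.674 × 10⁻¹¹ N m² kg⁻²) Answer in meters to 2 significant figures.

2GMr/d³ = a_tidal  ⇒  d = (2GMr / a_tidal)^(1/3)
d = (2 × 6.674×10⁻¹¹ × (1.2 × 10³⁰) × (5.1) / (0.19))^(1/3)
  = 1.6 × 10⁷ m

1.6 × 10⁷ m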